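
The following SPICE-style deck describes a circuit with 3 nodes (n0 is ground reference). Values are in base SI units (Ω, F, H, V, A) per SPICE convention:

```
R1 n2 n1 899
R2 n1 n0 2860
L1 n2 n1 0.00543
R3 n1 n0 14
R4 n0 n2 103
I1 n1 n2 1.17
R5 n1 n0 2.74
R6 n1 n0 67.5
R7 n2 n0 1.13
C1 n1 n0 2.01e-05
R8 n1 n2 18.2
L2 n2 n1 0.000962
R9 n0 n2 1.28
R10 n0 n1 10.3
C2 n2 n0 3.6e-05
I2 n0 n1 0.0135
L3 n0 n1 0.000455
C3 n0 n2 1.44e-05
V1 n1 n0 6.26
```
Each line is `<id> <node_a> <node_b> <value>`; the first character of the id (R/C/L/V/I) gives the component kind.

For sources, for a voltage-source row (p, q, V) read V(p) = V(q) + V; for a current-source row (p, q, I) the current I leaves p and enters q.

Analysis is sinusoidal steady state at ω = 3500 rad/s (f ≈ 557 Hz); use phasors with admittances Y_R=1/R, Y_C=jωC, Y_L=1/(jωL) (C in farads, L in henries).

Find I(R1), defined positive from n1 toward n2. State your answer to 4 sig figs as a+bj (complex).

0.005857+0.001295j A

Element admittances at ω=3500 rad/s:
  Y(R1) = 0.001112+0.000j S between n2,n1
  Y(R2) = 0.0003497+0.000j S between n1,n0
  Y(L1) = 0.000-0.05262j S between n2,n1
  Y(R3) = 0.07143+0.000j S between n1,n0
  Y(R4) = 0.009709+0.000j S between n0,n2
  I1: injects 1.17 A into n2 (from n1)
  Y(R5) = 0.3650+0.000j S between n1,n0
  Y(R6) = 0.01481+0.000j S between n1,n0
  Y(R7) = 0.8850+0.000j S between n2,n0
  Y(C1) = 0.000+0.07035j S between n1,n0
  Y(R8) = 0.05495+0.000j S between n1,n2
  Y(L2) = 0.000-0.2970j S between n2,n1
  Y(R9) = 0.7812+0.000j S between n0,n2
  Y(R10) = 0.09709+0.000j S between n0,n1
  Y(C2) = 0.000+0.1260j S between n2,n0
  I2: injects 0.0135 A into n1 (from n0)
  Y(L3) = 0.000-0.6279j S between n0,n1
  Y(C3) = 0.000+0.05040j S between n0,n2
  V1: constraint V(n1)−V(n0) = 6.26
Assemble and solve the 3×3 MNA system:
  V(n1)=6.260+0.000j  V(n2)=0.9946-1.164j
  i(V1)=-5.293+5.266j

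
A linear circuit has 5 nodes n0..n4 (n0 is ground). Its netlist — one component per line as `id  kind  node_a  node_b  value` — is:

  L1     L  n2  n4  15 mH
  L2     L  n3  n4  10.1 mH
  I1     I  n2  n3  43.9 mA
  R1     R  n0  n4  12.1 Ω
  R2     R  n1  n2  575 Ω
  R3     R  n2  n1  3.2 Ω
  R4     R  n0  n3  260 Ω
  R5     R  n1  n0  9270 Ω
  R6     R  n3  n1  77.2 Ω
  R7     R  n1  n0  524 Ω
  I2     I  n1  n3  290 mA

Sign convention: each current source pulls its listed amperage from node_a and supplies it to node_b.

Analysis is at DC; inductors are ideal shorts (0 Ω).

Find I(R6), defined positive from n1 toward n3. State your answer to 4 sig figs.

-0.01141 A

Apply KCL at each of the 4 non-ground nodes and solve the resulting linear system.
Node n1: branches {R2, R3, R5, R6, R7, I2} → V_1 = -0.8610
Node n2: branches {L1, I1, R2, R3} → V_2 = 0.02007
Node n3: branches {L2, I1, R4, R6, I2} → V_3 = 0.02007
Node n4: branches {L1, L2, R1} → V_4 = 0.02007
Source currents: i(L1)=-0.3208, i(L2)=0.3224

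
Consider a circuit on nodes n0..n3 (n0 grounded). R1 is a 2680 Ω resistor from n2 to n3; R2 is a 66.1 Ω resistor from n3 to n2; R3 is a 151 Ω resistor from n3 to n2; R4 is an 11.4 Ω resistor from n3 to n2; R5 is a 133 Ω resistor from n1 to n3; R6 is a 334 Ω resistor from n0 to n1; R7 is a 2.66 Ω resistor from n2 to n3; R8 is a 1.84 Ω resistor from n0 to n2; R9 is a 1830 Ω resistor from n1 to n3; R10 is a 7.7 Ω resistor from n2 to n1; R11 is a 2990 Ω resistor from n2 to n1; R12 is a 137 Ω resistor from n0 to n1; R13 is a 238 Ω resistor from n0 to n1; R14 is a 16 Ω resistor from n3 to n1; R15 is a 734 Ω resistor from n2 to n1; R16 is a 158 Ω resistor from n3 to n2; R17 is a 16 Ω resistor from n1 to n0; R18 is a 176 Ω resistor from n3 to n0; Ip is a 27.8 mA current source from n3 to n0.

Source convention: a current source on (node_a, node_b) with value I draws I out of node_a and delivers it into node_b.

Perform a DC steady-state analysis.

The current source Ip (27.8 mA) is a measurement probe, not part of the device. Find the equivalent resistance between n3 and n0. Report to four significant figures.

Apply KCL at each of the 3 non-ground nodes and solve the resulting linear system.
Node n1: branches {R5, R6, R9, R10, R11, R12, R13, R14, R15, R17} → V_1 = -0.04408
Node n2: branches {R1, R2, R3, R4, R7, R8, R10, R11, R15, R16} → V_2 = -0.04394
Node n3: branches {R1, R2, R3, R4, R5, R7, R9, R14, R16, R18, Ip} → V_3 = -0.09243

R_eq = 3.325 Ω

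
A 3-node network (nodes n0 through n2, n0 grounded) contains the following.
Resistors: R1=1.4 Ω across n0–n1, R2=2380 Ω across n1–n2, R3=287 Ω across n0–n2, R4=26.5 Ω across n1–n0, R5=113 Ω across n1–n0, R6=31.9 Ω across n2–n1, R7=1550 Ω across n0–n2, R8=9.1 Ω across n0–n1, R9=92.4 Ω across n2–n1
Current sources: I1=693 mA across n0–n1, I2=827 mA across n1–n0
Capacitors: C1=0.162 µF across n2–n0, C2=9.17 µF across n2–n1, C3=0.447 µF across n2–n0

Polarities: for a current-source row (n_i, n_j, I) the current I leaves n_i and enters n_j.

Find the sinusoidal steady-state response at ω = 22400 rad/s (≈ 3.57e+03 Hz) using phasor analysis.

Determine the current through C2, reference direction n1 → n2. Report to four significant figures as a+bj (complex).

Element admittances at ω=22400 rad/s:
  Y(R1) = 0.7143+0.000j S between n0,n1
  I1: injects 0.693 A into n1 (from n0)
  Y(R2) = 0.0004202+0.000j S between n1,n2
  Y(R3) = 0.003484+0.000j S between n0,n2
  Y(R4) = 0.03774+0.000j S between n1,n0
  Y(C1) = 0.000+0.003629j S between n2,n0
  Y(R5) = 0.008850+0.000j S between n1,n0
  Y(R6) = 0.03135+0.000j S between n2,n1
  Y(R7) = 0.0006452+0.000j S between n0,n2
  Y(R8) = 0.1099+0.000j S between n0,n1
  Y(C2) = 0.000+0.2054j S between n2,n1
  Y(C3) = 0.000+0.01001j S between n2,n0
  Y(R9) = 0.01082+0.000j S between n2,n1
  I2: injects 0.827 A into n0 (from n1)
Assemble and solve the 2×2 MNA system:
  V(n1)=-0.1532+0.002242j  V(n2)=-0.1435+0.001284j

-0.0001968-0.001993j A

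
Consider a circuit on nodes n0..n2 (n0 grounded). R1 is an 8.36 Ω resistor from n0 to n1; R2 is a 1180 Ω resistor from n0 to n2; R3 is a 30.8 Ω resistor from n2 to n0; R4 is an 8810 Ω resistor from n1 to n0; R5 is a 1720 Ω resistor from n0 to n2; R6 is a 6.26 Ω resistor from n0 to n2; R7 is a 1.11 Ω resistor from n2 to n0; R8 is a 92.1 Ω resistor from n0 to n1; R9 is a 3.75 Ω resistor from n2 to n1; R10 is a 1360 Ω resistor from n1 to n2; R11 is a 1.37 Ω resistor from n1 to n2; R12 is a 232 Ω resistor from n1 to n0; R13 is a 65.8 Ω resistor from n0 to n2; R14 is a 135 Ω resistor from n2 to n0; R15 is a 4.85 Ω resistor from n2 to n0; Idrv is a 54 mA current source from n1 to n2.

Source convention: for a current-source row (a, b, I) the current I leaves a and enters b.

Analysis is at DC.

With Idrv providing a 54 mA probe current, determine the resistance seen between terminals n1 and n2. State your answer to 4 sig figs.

R_eq = 0.8931 Ω

Apply KCL at each of the 2 non-ground nodes and solve the resulting linear system.
Node n1: branches {R1, R4, R8, R9, R10, R11, R12, Idrv} → V_1 = -0.04376
Node n2: branches {R2, R3, R5, R6, R7, R9, R10, R11, R13, R14, R15, Idrv} → V_2 = 0.004461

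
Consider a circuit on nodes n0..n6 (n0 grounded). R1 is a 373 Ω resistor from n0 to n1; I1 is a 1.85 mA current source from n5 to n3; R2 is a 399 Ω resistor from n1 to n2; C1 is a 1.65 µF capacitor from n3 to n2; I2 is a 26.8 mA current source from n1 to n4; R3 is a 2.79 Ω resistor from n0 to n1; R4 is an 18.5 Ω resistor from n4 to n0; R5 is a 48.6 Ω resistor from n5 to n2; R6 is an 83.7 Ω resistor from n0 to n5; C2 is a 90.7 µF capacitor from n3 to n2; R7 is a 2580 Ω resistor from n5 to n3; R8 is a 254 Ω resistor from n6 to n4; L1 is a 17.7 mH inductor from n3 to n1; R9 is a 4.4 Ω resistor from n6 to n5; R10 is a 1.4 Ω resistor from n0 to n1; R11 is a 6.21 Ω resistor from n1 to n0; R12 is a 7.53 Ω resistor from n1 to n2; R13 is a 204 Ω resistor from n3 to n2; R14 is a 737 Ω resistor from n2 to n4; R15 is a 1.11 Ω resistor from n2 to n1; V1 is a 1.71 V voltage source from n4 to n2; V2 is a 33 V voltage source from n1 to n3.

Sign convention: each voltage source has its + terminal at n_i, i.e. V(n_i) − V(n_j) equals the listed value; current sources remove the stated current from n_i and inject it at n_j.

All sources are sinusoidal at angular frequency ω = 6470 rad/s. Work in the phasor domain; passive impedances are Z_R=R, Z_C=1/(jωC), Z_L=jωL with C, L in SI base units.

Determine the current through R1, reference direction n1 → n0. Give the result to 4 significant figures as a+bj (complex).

Element admittances at ω=6470 rad/s:
  Y(R1) = 0.002681+0.000j S between n0,n1
  I1: injects 0.00185 A into n3 (from n5)
  Y(R2) = 0.002506+0.000j S between n1,n2
  Y(C1) = 0.000+0.01068j S between n3,n2
  I2: injects 0.0268 A into n4 (from n1)
  Y(R3) = 0.3584+0.000j S between n0,n1
  Y(R4) = 0.05405+0.000j S between n4,n0
  Y(R5) = 0.02058+0.000j S between n5,n2
  Y(R6) = 0.01195+0.000j S between n0,n5
  Y(C2) = 0.000+0.5868j S between n3,n2
  Y(R7) = 0.0003876+0.000j S between n5,n3
  Y(R8) = 0.003937+0.000j S between n6,n4
  Y(L1) = 0.000-0.008732j S between n3,n1
  Y(R9) = 0.2273+0.000j S between n6,n5
  Y(R10) = 0.7143+0.000j S between n0,n1
  Y(R11) = 0.1610+0.000j S between n1,n0
  Y(R12) = 0.1328+0.000j S between n1,n2
  Y(R13) = 0.004902+0.000j S between n3,n2
  Y(R14) = 0.001357+0.000j S between n2,n4
  Y(R15) = 0.9009+0.000j S between n2,n1
  V1: constraint V(n4)−V(n2) = 1.71
  V2: constraint V(n1)−V(n3) = 33
Assemble and solve the 8×8 MNA system:
  V(n1)=0.2974+0.6564j  V(n2)=-7.382-13.09j  V(n3)=-32.70+0.6564j  V(n4)=-5.672-13.09j  V(n5)=-5.121-8.695j  V(n6)=-5.130-8.770j
  i(V1)=0.3332+0.7247j  i(V2)=-8.352-14.77j

0.0007974+0.001760j A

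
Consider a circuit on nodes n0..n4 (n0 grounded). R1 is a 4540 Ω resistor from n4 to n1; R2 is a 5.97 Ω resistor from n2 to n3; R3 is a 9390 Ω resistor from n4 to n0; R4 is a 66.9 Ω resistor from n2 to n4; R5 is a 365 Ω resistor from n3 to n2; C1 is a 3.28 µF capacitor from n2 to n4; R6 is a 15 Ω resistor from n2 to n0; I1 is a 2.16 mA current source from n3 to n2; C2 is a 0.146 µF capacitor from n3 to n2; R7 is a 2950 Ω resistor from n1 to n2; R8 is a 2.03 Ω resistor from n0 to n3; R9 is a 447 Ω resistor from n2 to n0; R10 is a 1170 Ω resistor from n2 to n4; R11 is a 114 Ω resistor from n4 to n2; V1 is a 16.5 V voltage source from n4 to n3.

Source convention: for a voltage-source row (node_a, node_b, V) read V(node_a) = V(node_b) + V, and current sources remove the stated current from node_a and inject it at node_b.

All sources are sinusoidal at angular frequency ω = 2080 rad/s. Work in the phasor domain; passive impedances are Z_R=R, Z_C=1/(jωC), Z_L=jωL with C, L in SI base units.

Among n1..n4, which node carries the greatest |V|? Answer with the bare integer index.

4

Element admittances at ω=2080 rad/s:
  Y(R1) = 0.0002203+0.000j S between n4,n1
  Y(R2) = 0.1675+0.000j S between n2,n3
  Y(R3) = 0.0001065+0.000j S between n4,n0
  Y(R4) = 0.01495+0.000j S between n2,n4
  Y(R5) = 0.002740+0.000j S between n3,n2
  Y(C1) = 0.000+0.006822j S between n2,n4
  Y(R6) = 0.06667+0.000j S between n2,n0
  I1: injects 0.00216 A into n2 (from n3)
  Y(C2) = 0.000+0.0003037j S between n3,n2
  Y(R7) = 0.0003390+0.000j S between n1,n2
  Y(R8) = 0.4926+0.000j S between n0,n3
  Y(R9) = 0.002237+0.000j S between n2,n0
  Y(R10) = 0.0008547+0.000j S between n2,n4
  Y(R11) = 0.008772+0.000j S between n4,n2
  V1: constraint V(n4)−V(n3) = 16.5
Assemble and solve the 5×5 MNA system:
  V(n1)=7.277+0.1913j  V(n2)=1.415+0.3471j  V(n3)=-0.2015-0.04854j  V(n4)=16.30-0.04854j
  i(V1)=-0.3722-0.09176j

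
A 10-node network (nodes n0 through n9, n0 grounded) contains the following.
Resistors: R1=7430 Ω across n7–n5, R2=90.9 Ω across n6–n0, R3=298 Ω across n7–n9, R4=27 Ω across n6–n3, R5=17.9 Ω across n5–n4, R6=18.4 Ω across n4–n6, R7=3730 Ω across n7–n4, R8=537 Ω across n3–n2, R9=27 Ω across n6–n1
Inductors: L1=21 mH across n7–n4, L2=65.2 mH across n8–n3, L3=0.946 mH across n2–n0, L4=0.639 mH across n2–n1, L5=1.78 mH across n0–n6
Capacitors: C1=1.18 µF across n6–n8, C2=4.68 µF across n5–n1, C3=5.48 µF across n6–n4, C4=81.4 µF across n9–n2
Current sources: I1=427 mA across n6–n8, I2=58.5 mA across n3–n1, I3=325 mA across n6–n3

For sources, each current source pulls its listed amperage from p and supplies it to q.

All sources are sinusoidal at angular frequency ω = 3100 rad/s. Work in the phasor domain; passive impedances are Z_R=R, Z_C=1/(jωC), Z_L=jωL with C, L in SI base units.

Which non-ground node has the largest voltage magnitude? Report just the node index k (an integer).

MNA unknowns: 9 node voltages V₁..V_9
R1: Y=0.0001346+0.000j on G[7,5]
L1: Y=0.000-0.01536j on G[7,4]
R2: Y=0.01100+0.000j on G[6,0]
R3: Y=0.003356+0.000j on G[7,9]
R4: Y=0.03704+0.000j on G[6,3]
C1: Y=0.000+0.003658j on G[6,8]
L2: Y=0.000-0.004948j on G[8,3]
C2: Y=0.000+0.01451j on G[5,1]
C3: Y=0.000+0.01699j on G[6,4]
R5: Y=0.05587+0.000j on G[5,4]
R6: Y=0.05435+0.000j on G[4,6]
C4: Y=0.000+0.2523j on G[9,2]
I1: z[6]−=0.427, z[8]+=0.427
L3: Y=0.000-0.3410j on G[2,0]
R7: Y=0.0002681+0.000j on G[7,4]
I2: z[3]−=0.0585, z[1]+=0.0585
L4: Y=0.000-0.5048j on G[2,1]
R8: Y=0.001862+0.000j on G[3,2]
R9: Y=0.03704+0.000j on G[6,1]
L5: Y=0.000-0.1812j on G[0,6]
I3: z[6]−=0.325, z[3]+=0.325
solve → V1=0.3395+0.3945j, V2=0.2409+0.3261j, V3=42.88-16.19j, V4=-0.4759-0.3094j, V5=-0.5957-0.06673j, V6=-0.4886-0.5840j, V7=-0.5756-0.1309j, V8=165.9+270.7j, V9=0.2346+0.3369j

8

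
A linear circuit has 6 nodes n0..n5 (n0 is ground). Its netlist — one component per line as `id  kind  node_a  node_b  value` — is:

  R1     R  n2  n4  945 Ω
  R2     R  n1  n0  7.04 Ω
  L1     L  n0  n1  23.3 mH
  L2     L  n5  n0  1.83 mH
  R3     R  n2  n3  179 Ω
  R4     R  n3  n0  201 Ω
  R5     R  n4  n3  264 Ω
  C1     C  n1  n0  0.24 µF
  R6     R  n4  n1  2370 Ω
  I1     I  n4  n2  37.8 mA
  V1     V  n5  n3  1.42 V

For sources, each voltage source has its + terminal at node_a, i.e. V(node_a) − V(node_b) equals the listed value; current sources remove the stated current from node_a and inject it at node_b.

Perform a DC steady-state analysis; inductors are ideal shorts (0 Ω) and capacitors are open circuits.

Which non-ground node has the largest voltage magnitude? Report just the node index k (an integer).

4

MNA unknowns: 5 node voltages V₁..V_5 plus 3 source currents (L1, L2, V1)
R1: Y=0.001058 on G[2,4]
R2: Y=0.1420 on G[1,0]
L1: row V0−V1=0, i_L1 at 0,1
L2: row V5−V0=0, i_L2 at 5,0
R3: Y=0.005587 on G[2,3]
R4: Y=0.004975 on G[3,0]
R5: Y=0.003788 on G[4,3]
C1: Y=0.000 on G[1,0]
R6: Y=0.0004219 on G[4,1]
I1: z[4]−=0.0378, z[2]+=0.0378
V1: row V5−V3=1.42, i_V1 at 5,3
solve → V1=0.000, V2=3.295, V3=-1.420, V4=-7.535, V5=0.000
aux → i_L1=0.003179, i_L2=0.01024, i_V1=-0.01024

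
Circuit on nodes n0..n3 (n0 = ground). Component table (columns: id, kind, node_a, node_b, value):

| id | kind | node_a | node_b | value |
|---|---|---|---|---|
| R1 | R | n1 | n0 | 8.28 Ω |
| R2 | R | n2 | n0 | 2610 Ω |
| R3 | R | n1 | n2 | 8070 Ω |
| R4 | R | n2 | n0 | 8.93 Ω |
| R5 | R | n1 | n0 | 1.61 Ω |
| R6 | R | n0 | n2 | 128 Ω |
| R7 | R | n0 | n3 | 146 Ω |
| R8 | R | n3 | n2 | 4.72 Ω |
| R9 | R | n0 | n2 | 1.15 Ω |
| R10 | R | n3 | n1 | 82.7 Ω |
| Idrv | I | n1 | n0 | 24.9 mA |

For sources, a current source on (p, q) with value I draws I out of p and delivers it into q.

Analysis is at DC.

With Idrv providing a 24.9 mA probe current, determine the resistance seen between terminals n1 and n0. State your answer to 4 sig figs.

Element admittances at DC:
  Y(R1) = 0.1208 S between n1,n0
  Y(R2) = 0.0003831 S between n2,n0
  Y(R3) = 0.0001239 S between n1,n2
  Y(R4) = 0.1120 S between n2,n0
  Y(R5) = 0.6211 S between n1,n0
  Y(R6) = 0.007812 S between n0,n2
  Y(R7) = 0.006849 S between n0,n3
  Y(R8) = 0.2119 S between n3,n2
  Y(R9) = 0.8696 S between n0,n2
  Y(R10) = 0.01209 S between n3,n1
  Idrv: injects 0.0249 A into n0 (from n1)
Assemble and solve the 3×3 MNA system:
  V(n1)=-0.03305  V(n2)=-0.0003683  V(n3)=-0.002070

R_eq = 1.327 Ω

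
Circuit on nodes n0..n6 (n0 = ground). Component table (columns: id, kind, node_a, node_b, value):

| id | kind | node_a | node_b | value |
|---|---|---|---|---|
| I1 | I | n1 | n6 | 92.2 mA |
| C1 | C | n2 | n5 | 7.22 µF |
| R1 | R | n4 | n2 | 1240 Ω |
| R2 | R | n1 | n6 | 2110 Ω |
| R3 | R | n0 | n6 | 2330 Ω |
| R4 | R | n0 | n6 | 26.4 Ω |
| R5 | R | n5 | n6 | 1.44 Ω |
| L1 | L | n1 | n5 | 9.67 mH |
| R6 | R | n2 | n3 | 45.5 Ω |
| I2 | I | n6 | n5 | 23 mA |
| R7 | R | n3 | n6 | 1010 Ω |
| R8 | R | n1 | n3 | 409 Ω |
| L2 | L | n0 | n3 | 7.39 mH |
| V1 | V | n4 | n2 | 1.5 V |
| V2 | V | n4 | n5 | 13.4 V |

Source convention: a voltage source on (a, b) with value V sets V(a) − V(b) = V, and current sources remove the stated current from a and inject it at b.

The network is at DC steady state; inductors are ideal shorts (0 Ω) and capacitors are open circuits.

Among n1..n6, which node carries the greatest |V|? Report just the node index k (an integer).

4

MNA unknowns: 6 node voltages V₁..V_6 plus 4 source currents (L1, L2, V1, V2)
I1: z[1]−=0.0922, z[6]+=0.0922
C1: Y=0.000 on G[2,5]
R1: Y=0.0008065 on G[4,2]
R2: Y=0.0004739 on G[1,6]
R3: Y=0.0004292 on G[0,6]
R4: Y=0.03788 on G[0,6]
R5: Y=0.6944 on G[5,6]
L1: row V1−V5=0, i_L1 at 1,5
R6: Y=0.02198 on G[2,3]
I2: z[6]−=0.023, z[5]+=0.023
R7: Y=0.0009901 on G[3,6]
R8: Y=0.002445 on G[1,3]
L2: row V0−V3=0, i_L2 at 0,3
V1: row V4−V2=1.5, i_V1 at 4,2
V2: row V4−V5=13.4, i_V2 at 4,5
solve → V1=-4.305, V2=7.595, V3=0.000, V4=9.095, V5=-4.305, V6=-3.980
aux → i_L1=-0.08152, i_L2=-0.1525, i_V1=0.1657, i_V2=-0.1669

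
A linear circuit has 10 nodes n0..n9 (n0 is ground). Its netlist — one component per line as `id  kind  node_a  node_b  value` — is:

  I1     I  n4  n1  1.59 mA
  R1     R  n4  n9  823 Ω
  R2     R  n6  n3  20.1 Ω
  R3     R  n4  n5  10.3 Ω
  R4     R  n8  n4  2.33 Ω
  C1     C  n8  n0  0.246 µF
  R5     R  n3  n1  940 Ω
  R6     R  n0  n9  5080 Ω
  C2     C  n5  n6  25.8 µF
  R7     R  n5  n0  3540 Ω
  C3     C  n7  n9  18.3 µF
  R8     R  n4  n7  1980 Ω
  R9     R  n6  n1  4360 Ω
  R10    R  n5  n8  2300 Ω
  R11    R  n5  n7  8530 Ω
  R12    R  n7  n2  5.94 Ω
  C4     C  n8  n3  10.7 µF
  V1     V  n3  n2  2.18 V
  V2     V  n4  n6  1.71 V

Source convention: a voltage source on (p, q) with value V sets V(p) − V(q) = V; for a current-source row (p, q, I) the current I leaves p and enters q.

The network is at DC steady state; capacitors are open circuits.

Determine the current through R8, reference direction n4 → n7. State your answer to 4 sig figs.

0.001920 A

MNA unknowns: 9 node voltages V₁..V_9 plus 2 source currents (V1, V2)
I1: z[4]−=0.00159, z[1]+=0.00159
R1: Y=0.001215 on G[4,9]
R2: Y=0.04975 on G[6,3]
R3: Y=0.09709 on G[4,5]
R4: Y=0.4292 on G[8,4]
C1: Y=0.000 on G[8,0]
R5: Y=0.001064 on G[3,1]
R6: Y=0.0001969 on G[0,9]
C2: Y=0.000 on G[5,6]
R7: Y=0.0002825 on G[5,0]
C3: Y=0.000 on G[7,9]
R8: Y=0.0005051 on G[4,7]
R9: Y=0.0002294 on G[6,1]
R10: Y=0.0004348 on G[5,8]
R11: Y=0.0001172 on G[5,7]
R12: Y=0.1684 on G[7,2]
C4: Y=0.000 on G[8,3]
V1: row V3−V2=2.18, i_V1 at 3,2
V2: row V4−V6=1.71, i_V2 at 4,6
solve → V1=-0.4171, V2=-3.814, V3=-1.634, V4=0.002851, V5=-0.001710, V6=-1.707, V7=-3.800, V8=0.002846, V9=0.002453
aux → i_V1=-0.002366, i_V2=-0.003956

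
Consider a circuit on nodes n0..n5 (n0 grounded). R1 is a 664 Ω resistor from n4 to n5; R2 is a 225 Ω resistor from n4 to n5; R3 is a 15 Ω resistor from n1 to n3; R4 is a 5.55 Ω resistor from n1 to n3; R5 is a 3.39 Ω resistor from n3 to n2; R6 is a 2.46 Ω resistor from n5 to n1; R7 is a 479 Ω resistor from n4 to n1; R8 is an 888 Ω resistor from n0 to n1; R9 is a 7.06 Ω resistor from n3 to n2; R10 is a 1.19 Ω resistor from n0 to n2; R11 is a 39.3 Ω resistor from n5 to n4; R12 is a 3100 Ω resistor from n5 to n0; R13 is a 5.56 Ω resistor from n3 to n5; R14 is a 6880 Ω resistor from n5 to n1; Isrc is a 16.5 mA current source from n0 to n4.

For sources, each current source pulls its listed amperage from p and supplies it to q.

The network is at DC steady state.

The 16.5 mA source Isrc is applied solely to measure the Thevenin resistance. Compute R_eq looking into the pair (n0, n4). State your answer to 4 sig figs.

R_eq = 36.16 Ω

Apply KCL at each of the 5 non-ground nodes and solve the resulting linear system.
Node n1: branches {R3, R4, R6, R7, R8, R14} → V_1 = 0.08830
Node n2: branches {R5, R9, R10} → V_2 = 0.01948
Node n3: branches {R3, R4, R5, R9, R13} → V_3 = 0.05696
Node n4: branches {R1, R2, R7, R11, Isrc} → V_4 = 0.5967
Node n5: branches {R1, R2, R6, R11, R12, R13, R14} → V_5 = 0.1050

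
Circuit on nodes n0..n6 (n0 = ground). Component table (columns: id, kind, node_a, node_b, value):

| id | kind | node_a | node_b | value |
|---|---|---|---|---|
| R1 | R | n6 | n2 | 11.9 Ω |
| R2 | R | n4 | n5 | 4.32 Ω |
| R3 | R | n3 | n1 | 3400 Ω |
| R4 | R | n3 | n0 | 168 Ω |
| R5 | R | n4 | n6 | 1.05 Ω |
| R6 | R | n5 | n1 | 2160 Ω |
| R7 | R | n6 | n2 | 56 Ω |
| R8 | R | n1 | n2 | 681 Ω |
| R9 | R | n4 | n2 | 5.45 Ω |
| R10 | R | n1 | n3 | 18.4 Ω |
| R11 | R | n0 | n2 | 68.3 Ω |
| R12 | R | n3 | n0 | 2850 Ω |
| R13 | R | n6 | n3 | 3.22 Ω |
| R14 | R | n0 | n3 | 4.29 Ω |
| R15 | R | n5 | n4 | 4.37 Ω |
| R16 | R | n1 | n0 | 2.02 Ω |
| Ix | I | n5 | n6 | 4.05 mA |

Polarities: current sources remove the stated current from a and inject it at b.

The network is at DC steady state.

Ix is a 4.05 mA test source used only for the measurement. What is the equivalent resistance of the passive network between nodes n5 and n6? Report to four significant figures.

Apply KCL at each of the 6 non-ground nodes and solve the resulting linear system.
Node n1: branches {R3, R6, R8, R10, R16} → V_1 = -2.621e-06
Node n2: branches {R1, R7, R8, R9, R11} → V_2 = -0.002152
Node n3: branches {R3, R4, R10, R12, R13, R14} → V_3 = 0.0001370
Node n4: branches {R2, R5, R9, R15} → V_4 = -0.003684
Node n5: branches {R2, R6, R15, Ix} → V_5 = -0.01247
Node n6: branches {R1, R5, R7, R13, Ix} → V_6 = 0.0002672

R_eq = 3.145 Ω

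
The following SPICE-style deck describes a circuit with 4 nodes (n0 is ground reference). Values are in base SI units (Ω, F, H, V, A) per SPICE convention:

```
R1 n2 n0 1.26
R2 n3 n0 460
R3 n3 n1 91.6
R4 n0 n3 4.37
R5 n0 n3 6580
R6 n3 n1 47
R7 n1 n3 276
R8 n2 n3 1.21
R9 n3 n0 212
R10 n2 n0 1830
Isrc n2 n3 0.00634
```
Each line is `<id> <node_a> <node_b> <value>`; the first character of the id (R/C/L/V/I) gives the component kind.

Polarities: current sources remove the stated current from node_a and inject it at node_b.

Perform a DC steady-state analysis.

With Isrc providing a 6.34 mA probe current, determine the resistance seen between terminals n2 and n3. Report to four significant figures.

MNA unknowns: 3 node voltages V₁..V_3
R1: Y=0.7937 on G[2,0]
R2: Y=0.002174 on G[3,0]
R3: Y=0.01092 on G[3,1]
R4: Y=0.2288 on G[0,3]
R5: Y=0.0001520 on G[0,3]
R6: Y=0.02128 on G[3,1]
R7: Y=0.003623 on G[1,3]
R8: Y=0.8264 on G[2,3]
R9: Y=0.004717 on G[3,0]
R10: Y=0.0005464 on G[2,0]
Isrc: z[2]−=0.00634, z[3]+=0.00634
solve → V1=0.004848, V2=-0.001440, V3=0.004848

R_eq = 0.9918 Ω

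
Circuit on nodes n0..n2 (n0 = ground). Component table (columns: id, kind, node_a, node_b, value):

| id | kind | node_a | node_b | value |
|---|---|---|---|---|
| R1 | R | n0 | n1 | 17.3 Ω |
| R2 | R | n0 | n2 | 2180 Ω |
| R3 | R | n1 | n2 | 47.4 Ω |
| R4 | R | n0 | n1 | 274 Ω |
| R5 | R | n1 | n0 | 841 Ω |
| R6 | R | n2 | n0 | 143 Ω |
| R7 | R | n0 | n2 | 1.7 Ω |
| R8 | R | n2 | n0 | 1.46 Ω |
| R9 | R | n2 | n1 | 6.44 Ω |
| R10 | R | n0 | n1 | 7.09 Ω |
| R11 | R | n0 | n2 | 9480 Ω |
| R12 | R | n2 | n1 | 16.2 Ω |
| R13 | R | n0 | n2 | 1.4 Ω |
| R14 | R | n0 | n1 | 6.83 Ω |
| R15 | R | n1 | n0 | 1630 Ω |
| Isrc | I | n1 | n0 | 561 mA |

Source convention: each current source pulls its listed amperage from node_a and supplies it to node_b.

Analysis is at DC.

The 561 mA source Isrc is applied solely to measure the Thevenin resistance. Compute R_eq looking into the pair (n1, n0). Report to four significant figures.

R_eq = 1.775 Ω

Element admittances at DC:
  Y(R1) = 0.05780 S between n0,n1
  Y(R2) = 0.0004587 S between n0,n2
  Y(R3) = 0.02110 S between n1,n2
  Y(R4) = 0.003650 S between n0,n1
  Y(R5) = 0.001189 S between n1,n0
  Y(R6) = 0.006993 S between n2,n0
  Y(R7) = 0.5882 S between n0,n2
  Y(R8) = 0.6849 S between n2,n0
  Y(R9) = 0.1553 S between n2,n1
  Y(R10) = 0.1410 S between n0,n1
  Y(R11) = 0.0001055 S between n0,n2
  Y(R12) = 0.06173 S between n2,n1
  Y(R13) = 0.7143 S between n0,n2
  Y(R14) = 0.1464 S between n0,n1
  Y(R15) = 0.0006135 S between n1,n0
  Isrc: injects 0.561 A into n0 (from n1)
Assemble and solve the 2×2 MNA system:
  V(n1)=-0.9957  V(n2)=-0.1062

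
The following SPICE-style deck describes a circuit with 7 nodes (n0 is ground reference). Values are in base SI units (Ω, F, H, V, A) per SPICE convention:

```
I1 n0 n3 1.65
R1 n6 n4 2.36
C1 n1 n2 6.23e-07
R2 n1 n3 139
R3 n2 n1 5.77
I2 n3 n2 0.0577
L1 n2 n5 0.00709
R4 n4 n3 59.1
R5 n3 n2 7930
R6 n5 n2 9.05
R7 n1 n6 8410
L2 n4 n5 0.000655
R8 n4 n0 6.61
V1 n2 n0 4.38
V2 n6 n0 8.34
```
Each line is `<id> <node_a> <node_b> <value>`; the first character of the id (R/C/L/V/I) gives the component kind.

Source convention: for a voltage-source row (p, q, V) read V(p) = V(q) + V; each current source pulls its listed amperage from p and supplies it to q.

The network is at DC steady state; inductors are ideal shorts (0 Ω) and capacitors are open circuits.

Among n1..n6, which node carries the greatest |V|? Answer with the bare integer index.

Element admittances at DC:
  I1: injects 1.65 A into n3 (from n0)
  Y(R1) = 0.4237 S between n6,n4
  Y(C1) = 0.000 S between n1,n2
  Y(R2) = 0.007194 S between n1,n3
  Y(R3) = 0.1733 S between n2,n1
  I2: injects 0.0577 A into n2 (from n3)
  L1: short n2↔n5 (DC inductor)
  Y(R4) = 0.01692 S between n4,n3
  Y(R5) = 0.0001261 S between n3,n2
  Y(R6) = 0.1105 S between n5,n2
  Y(R7) = 0.0001189 S between n1,n6
  L2: short n4↔n5 (DC inductor)
  Y(R8) = 0.1513 S between n4,n0
  V1: constraint V(n2)−V(n0) = 4.38
  V2: constraint V(n6)−V(n0) = 8.34
Assemble and solve the 10×10 MNA system:
  V(n1)=7.030  V(n2)=4.380  V(n3)=70.85  V(n4)=4.380  V(n5)=4.380  V(n6)=8.340
  i(L1)=-2.140  i(L2)=2.140  i(V1)=2.665  i(V2)=-1.678

3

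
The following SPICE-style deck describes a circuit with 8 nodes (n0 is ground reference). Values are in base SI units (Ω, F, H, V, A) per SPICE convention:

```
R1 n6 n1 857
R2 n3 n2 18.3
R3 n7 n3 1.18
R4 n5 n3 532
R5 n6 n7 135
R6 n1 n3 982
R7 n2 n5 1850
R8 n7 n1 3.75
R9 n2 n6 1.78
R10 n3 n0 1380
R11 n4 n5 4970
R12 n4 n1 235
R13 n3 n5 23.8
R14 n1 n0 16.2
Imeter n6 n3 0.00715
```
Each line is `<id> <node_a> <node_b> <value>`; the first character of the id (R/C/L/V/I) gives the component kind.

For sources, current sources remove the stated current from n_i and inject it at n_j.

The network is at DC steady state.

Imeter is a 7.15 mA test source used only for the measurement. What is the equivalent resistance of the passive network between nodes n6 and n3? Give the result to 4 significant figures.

R_eq = 17.03 Ω

MNA unknowns: 7 node voltages V₁..V_7
R1: Y=0.001167 on G[6,1]
R2: Y=0.05464 on G[3,2]
R3: Y=0.8475 on G[7,3]
R4: Y=0.001880 on G[5,3]
R5: Y=0.007407 on G[6,7]
R6: Y=0.001018 on G[1,3]
R7: Y=0.0005405 on G[2,5]
R8: Y=0.2667 on G[7,1]
R9: Y=0.5618 on G[2,6]
R10: Y=0.0007246 on G[3,0]
R11: Y=0.0002012 on G[4,5]
R12: Y=0.004255 on G[4,1]
R13: Y=0.04202 on G[3,5]
R14: Y=0.06173 on G[1,0]
Imeter: z[6]−=0.00715, z[3]+=0.00715
solve → V1=-2.006e-05, V2=-0.1092, V3=0.001709, V4=-2.963e-06, V5=0.0003586, V6=-0.1200, V7=0.0004936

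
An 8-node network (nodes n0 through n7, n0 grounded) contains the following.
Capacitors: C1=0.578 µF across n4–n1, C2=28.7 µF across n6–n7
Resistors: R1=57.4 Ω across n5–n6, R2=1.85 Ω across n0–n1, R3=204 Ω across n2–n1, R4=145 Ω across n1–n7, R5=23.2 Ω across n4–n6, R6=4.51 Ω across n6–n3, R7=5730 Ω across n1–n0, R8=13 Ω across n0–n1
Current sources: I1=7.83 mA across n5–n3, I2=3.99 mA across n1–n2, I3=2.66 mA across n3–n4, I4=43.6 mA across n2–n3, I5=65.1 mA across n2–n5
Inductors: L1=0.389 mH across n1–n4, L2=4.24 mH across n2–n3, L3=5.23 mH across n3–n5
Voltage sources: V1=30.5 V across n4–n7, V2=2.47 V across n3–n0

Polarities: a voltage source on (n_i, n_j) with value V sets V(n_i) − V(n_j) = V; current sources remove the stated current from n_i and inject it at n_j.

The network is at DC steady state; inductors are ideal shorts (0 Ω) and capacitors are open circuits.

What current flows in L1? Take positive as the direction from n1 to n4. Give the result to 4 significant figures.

MNA unknowns: 7 node voltages V₁..V_7 plus 5 source currents (L1, L2, L3, V1, V2)
C1: Y=0.000 on G[4,1]
R1: Y=0.01742 on G[5,6]
R2: Y=0.5405 on G[0,1]
I1: z[5]−=0.00783, z[3]+=0.00783
R3: Y=0.004902 on G[2,1]
L1: row V1−V4=0, i_L1 at 1,4
R4: Y=0.006897 on G[1,7]
R5: Y=0.04310 on G[4,6]
I2: z[1]−=0.00399, z[2]+=0.00399
C2: Y=0.000 on G[6,7]
L2: row V2−V3=0, i_L2 at 2,3
I3: z[3]−=0.00266, z[4]+=0.00266
R6: Y=0.2217 on G[6,3]
I4: z[2]−=0.0436, z[3]+=0.0436
R7: Y=0.0001745 on G[1,0]
I5: z[2]−=0.0651, z[5]+=0.0651
L3: row V3−V5=0, i_L3 at 3,5
R8: Y=0.07692 on G[0,1]
V1: row V4−V7=30.5, i_V1 at 4,7
V2: row V3−V0=2.47, i_V2 at 3,0
solve → V1=0.1532, V2=2.470, V3=2.470, V4=0.1532, V5=2.470, V6=2.116, V7=-30.35
aux → i_L1=-0.2976, i_L2=-0.1161, i_L3=-0.05111, i_V1=-0.2103, i_V2=-0.09464

-0.2976 A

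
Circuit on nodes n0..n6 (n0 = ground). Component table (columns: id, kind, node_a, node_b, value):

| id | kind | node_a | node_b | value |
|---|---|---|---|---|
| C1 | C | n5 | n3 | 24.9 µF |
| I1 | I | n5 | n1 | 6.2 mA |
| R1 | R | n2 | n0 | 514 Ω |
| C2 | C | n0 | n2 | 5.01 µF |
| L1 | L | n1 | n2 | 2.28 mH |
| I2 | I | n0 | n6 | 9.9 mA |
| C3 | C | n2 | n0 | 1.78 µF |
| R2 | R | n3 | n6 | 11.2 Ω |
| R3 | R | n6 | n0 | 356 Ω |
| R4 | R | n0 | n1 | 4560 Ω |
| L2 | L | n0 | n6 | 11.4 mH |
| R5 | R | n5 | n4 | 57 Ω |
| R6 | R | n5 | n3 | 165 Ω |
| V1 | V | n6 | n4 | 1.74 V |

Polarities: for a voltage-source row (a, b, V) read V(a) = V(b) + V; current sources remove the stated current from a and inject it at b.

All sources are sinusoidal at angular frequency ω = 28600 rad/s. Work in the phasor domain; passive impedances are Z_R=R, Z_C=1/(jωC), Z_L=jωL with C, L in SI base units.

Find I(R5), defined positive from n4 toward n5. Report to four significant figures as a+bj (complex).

-0.02448-0.0006315j A

Apply KCL at each of the 6 non-ground nodes and solve the resulting linear system.
Node n1: branches {I1, L1, R4} → V_1 = 0.005223+0.3723j
Node n2: branches {R1, C2, L1, C3} → V_2 = -0.0001006-0.03192j
Node n3: branches {C1, R2, R6} → V_3 = 0.2573+0.6490j
Node n4: branches {R5, V1} → V_4 = -1.139+0.6561j
Node n5: branches {C1, I1, R5, R6} → V_5 = 0.2560+0.6921j
Node n6: branches {I2, R2, R3, L2, V1} → V_6 = 0.6009+0.6561j
Source currents: i(V1)=-0.02448-0.0006315j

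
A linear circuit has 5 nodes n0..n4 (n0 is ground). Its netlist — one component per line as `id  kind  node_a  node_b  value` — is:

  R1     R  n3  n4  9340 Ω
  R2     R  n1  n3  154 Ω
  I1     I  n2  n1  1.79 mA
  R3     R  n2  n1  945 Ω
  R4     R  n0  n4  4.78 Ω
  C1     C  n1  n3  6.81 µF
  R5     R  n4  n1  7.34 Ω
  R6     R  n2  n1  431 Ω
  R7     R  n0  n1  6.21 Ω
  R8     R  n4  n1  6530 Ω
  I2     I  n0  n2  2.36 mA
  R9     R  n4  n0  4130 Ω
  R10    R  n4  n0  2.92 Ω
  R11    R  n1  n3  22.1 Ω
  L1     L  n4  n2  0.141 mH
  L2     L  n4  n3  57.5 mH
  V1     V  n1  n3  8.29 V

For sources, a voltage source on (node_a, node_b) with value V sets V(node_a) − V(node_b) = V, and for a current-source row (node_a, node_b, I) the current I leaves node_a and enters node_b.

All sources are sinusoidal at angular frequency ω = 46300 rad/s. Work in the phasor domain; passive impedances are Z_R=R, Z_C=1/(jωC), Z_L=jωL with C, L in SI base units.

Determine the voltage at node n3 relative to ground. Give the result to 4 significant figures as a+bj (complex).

-8.280-0.009065j V

Element admittances at ω=46300 rad/s:
  Y(R1) = 0.0001071+0.000j S between n3,n4
  Y(R2) = 0.006494+0.000j S between n1,n3
  I1: injects 0.00179 A into n1 (from n2)
  Y(R3) = 0.001058+0.000j S between n2,n1
  Y(R4) = 0.2092+0.000j S between n0,n4
  Y(C1) = 0.000+0.3153j S between n1,n3
  Y(R5) = 0.1362+0.000j S between n4,n1
  Y(R6) = 0.002320+0.000j S between n2,n1
  Y(R7) = 0.1610+0.000j S between n0,n1
  Y(R8) = 0.0001531+0.000j S between n4,n1
  I2: injects 0.00236 A into n2 (from n0)
  Y(R9) = 0.0002421+0.000j S between n4,n0
  Y(R10) = 0.3425+0.000j S between n4,n0
  Y(R11) = 0.04525+0.000j S between n1,n3
  Y(L1) = 0.000-0.1532j S between n4,n2
  Y(L2) = 0.000-0.0003756j S between n4,n3
  V1: constraint V(n1)−V(n3) = 8.29
Assemble and solve the 5×5 MNA system:
  V(n1)=0.009602-0.009065j  V(n2)=0.001819+0.006538j  V(n3)=-8.280-0.009065j  V(n4)=0.001474+0.002645j
  i(V1)=-0.4298-2.611j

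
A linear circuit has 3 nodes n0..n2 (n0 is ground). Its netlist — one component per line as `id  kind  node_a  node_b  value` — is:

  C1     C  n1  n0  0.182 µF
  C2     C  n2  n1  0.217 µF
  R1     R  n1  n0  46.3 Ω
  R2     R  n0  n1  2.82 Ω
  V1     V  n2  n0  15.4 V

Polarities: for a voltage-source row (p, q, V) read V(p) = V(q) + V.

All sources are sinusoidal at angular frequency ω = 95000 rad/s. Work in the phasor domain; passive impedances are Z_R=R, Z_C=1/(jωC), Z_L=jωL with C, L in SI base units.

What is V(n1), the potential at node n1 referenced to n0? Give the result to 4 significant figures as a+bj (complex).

0.08417+0.8354j V

MNA unknowns: 2 node voltages V₁..V_2 plus 1 source current (V1)
C1: Y=0.000+0.01729j on G[1,0]
C2: Y=0.000+0.02062j on G[2,1]
R1: Y=0.02160+0.000j on G[1,0]
R2: Y=0.3546+0.000j on G[0,1]
V1: row V2−V0=15.4, i_V1 at 2,0
solve → V1=0.08417+0.8354j, V2=15.40+0.000j
aux → i_V1=-0.01722-0.3157j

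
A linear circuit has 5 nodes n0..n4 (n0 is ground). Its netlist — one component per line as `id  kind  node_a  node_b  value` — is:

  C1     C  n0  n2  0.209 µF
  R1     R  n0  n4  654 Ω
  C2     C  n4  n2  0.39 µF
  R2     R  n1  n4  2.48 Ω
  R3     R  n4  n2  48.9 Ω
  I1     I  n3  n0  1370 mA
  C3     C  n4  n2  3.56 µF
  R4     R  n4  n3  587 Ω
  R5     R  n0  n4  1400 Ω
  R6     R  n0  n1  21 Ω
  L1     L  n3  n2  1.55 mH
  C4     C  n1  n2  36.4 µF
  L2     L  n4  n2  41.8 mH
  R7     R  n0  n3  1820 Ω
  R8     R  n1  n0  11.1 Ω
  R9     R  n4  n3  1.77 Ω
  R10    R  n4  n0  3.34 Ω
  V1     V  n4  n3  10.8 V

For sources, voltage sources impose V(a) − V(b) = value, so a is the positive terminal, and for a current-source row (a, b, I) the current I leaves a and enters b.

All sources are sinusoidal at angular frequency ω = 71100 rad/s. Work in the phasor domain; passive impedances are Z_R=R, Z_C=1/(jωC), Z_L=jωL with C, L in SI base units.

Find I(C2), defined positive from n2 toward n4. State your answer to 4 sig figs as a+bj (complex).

0.003508+0.02039j A

Element admittances at ω=71100 rad/s:
  Y(C1) = 0.000+0.01486j S between n0,n2
  Y(R1) = 0.001529+0.000j S between n0,n4
  Y(C2) = 0.000+0.02773j S between n4,n2
  Y(R2) = 0.4032+0.000j S between n1,n4
  Y(R3) = 0.02045+0.000j S between n4,n2
  I1: injects 1.37 A into n0 (from n3)
  Y(C3) = 0.000+0.2531j S between n4,n2
  Y(R4) = 0.001704+0.000j S between n4,n3
  Y(R5) = 0.0007143+0.000j S between n0,n4
  Y(R6) = 0.04762+0.000j S between n0,n1
  Y(L1) = 0.000-0.009074j S between n3,n2
  Y(C4) = 0.000+2.588j S between n1,n2
  Y(L2) = 0.000-0.0003365j S between n4,n2
  Y(R7) = 0.0005495+0.000j S between n0,n3
  Y(R8) = 0.09009+0.000j S between n1,n0
  Y(R9) = 0.5650+0.000j S between n4,n3
  Y(R10) = 0.2994+0.000j S between n4,n0
  V1: constraint V(n4)−V(n3) = 10.8
Assemble and solve the 5×5 MNA system:
  V(n1)=-2.579-0.01206j  V(n2)=-2.603+0.006975j  V(n3)=-14.14+0.1335j  V(n4)=-3.338+0.1335j
  i(V1)=-4.757+0.1047j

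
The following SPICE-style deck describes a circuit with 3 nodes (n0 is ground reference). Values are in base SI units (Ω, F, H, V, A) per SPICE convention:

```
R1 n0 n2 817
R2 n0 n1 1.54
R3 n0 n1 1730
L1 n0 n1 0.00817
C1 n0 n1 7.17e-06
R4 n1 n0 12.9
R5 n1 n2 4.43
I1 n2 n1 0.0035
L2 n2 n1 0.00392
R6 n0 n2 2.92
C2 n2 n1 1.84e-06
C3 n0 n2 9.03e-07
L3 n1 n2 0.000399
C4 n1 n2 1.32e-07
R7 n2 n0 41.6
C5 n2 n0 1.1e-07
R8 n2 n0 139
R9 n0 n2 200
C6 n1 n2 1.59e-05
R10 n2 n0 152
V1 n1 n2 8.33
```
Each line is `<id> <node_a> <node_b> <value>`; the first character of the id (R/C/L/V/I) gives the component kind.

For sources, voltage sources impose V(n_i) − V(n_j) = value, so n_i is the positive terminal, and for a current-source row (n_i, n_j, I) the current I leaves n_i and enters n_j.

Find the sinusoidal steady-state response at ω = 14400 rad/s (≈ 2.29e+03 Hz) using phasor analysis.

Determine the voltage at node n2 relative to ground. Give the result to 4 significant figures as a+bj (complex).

MNA unknowns: 2 node voltages V₁..V_2 plus 1 source current (V1)
R1: Y=0.001224+0.000j on G[0,2]
R2: Y=0.6494+0.000j on G[0,1]
R3: Y=0.0005780+0.000j on G[0,1]
L1: Y=0.000-0.008500j on G[0,1]
C1: Y=0.000+0.1032j on G[0,1]
R4: Y=0.07752+0.000j on G[1,0]
R5: Y=0.2257+0.000j on G[1,2]
I1: z[2]−=0.0035, z[1]+=0.0035
L2: Y=0.000-0.01772j on G[2,1]
R6: Y=0.3425+0.000j on G[0,2]
C2: Y=0.000+0.02650j on G[2,1]
C3: Y=0.000+0.01300j on G[0,2]
L3: Y=0.000-0.1740j on G[1,2]
C4: Y=0.000+0.001901j on G[1,2]
R7: Y=0.02404+0.000j on G[2,0]
C5: Y=0.000+0.001584j on G[2,0]
R8: Y=0.007194+0.000j on G[2,0]
R9: Y=0.005000+0.000j on G[0,2]
C6: Y=0.000+0.2290j on G[1,2]
R10: Y=0.006579+0.000j on G[2,0]
V1: row V1−V2=8.33, i_V1 at 1,2
solve → V1=2.873-0.1729j, V2=-5.457-0.1729j
aux → i_V1=-3.983-0.6928j

-5.457-0.1729j V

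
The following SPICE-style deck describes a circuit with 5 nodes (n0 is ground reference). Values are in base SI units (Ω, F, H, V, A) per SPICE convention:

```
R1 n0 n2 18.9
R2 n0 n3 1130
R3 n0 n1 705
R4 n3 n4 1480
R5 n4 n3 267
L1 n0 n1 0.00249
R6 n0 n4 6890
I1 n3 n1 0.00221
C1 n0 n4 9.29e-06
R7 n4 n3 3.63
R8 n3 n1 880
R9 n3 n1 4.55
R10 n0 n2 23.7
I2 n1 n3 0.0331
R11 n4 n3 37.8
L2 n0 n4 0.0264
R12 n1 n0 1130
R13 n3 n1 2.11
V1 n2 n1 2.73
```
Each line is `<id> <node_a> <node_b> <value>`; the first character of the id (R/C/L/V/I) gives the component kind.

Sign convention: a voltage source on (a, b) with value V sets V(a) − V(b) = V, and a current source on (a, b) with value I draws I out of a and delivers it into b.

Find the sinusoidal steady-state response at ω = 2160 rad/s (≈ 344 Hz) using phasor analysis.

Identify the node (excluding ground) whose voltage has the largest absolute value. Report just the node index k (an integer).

MNA unknowns: 4 node voltages V₁..V_4 plus 1 source current (V1)
R1: Y=0.05291+0.000j on G[0,2]
R2: Y=0.0008850+0.000j on G[0,3]
R3: Y=0.001418+0.000j on G[0,1]
R4: Y=0.0006757+0.000j on G[3,4]
R5: Y=0.003745+0.000j on G[4,3]
L1: Y=0.000-0.1859j on G[0,1]
R6: Y=0.0001451+0.000j on G[0,4]
I1: z[3]−=0.00221, z[1]+=0.00221
C1: Y=0.000+0.02007j on G[0,4]
R7: Y=0.2755+0.000j on G[4,3]
R8: Y=0.001136+0.000j on G[3,1]
R9: Y=0.2198+0.000j on G[3,1]
R10: Y=0.04219+0.000j on G[0,2]
I2: z[1]−=0.0331, z[3]+=0.0331
R11: Y=0.02646+0.000j on G[4,3]
L2: Y=0.000-0.01754j on G[0,4]
R12: Y=0.0008850+0.000j on G[1,0]
R13: Y=0.4739+0.000j on G[3,1]
V1: row V2−V1=2.73, i_V1 at 2,1
solve → V1=-0.5896-1.099j, V2=2.140-1.099j, V3=-0.5483-1.096j, V4=-0.5570-1.091j
aux → i_V1=-0.2036+0.1046j

2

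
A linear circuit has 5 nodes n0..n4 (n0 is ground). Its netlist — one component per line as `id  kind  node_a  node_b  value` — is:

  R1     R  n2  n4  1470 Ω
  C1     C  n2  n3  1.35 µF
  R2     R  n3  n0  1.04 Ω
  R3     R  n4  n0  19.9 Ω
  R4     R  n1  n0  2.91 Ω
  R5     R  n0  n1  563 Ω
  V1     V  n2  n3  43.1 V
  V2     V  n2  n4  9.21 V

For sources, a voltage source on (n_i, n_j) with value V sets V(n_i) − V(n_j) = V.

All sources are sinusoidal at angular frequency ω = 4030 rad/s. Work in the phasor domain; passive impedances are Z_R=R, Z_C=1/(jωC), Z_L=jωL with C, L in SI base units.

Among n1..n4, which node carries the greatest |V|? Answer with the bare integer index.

2

MNA unknowns: 4 node voltages V₁..V_4 plus 2 source currents (V1, V2)
R1: Y=0.0006803+0.000j on G[2,4]
C1: Y=0.000+0.005441j on G[2,3]
R2: Y=0.9615+0.000j on G[3,0]
R3: Y=0.05025+0.000j on G[4,0]
R4: Y=0.3436+0.000j on G[1,0]
R5: Y=0.001776+0.000j on G[0,1]
V1: row V2−V3=43.1, i_V1 at 2,3
V2: row V2−V4=9.21, i_V2 at 2,4
solve → V1=0.000+0.000j, V2=41.42+0.000j, V3=-1.683+0.000j, V4=32.21+0.000j
aux → i_V1=-1.618-0.2345j, i_V2=1.612+0.000j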